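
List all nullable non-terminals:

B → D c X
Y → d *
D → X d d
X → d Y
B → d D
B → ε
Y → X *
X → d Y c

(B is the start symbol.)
ε-productions: B → ε
So B is immediately nullable.
No further non-terminal can be added: every production for the remaining non-terminals contains a terminal or a non-nullable non-terminal.
Nullable = { 'B' }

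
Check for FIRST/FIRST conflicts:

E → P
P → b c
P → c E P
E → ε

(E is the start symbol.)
A FIRST/FIRST conflict occurs when two productions N → α and N → β for the same non-terminal have FIRST(α) ∩ FIRST(β) ≠ ∅ (with ε ∈ FIRST of a nullable right-hand side, so two nullable alternatives also conflict).

FIRST sets of the non-terminals at (or reachable through a nullable prefix from) the front of some alternative:
  FIRST(P) = { 'b', 'c' }

Productions for E:
  E → P: FIRST = { 'b', 'c' }
  E → ε: FIRST = { ε }
Productions for P:
  P → b c: FIRST = { 'b' }
  P → c E P: FIRST = { 'c' }

All alternatives of each non-terminal have pairwise disjoint FIRST sets.

Answer: No FIRST/FIRST conflicts.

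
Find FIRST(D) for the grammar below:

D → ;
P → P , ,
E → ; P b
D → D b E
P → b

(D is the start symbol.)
{ ';' }

From D → ;:
  - ';' is a terminal: add ';' and stop
From D → D b E:
  - D is the symbol being defined: contributes nothing new
    D is not nullable, so stop

Collecting: FIRST(D) = { ';' }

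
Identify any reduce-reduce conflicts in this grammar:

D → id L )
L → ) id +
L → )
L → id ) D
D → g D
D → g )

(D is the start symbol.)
A reduce-reduce conflict occurs when an LR(0) state has two complete items [A → α .] and [B → β .] — both call for a reduction, and with no lookahead the parser cannot choose between them.

Augment with D' → D and build the canonical LR(0) collection (I0 = CLOSURE({[D' → . D]}), then GOTO on every symbol after a dot until no new states appear). It has 14 states:
  I0: { [D → . g )], [D → . g D], [D → . id L )], [D' → . D] }  — shift
  I1: { [D' → D .] }  — accept
  I2: { [D → . g )], [D → . g D], [D → . id L )], [D → g . )], [D → g . D] }  — shift
  I3: { [D → id . L )], [L → . ) id +], [L → . )], [L → . id ) D] }  — shift
  I4: { [L → ) . id +], [L → ) .] }  — shift, reduce
  I5: { [D → id L . )] }  — shift
  I6: { [L → id . ) D] }  — shift
  I7: { [D → . g )], [D → . g D], [D → . id L )], [L → id ) . D] }  — shift
  I8: { [L → id ) D .] }  — reduce
  I9: { [D → id L ) .] }  — reduce
  I10: { [L → ) id . +] }  — shift
  I11: { [L → ) id + .] }  — reduce
  I12: { [D → g ) .] }  — reduce
  I13: { [D → g D .] }  — reduce

No state contains more than one complete item.

Answer: No reduce-reduce conflicts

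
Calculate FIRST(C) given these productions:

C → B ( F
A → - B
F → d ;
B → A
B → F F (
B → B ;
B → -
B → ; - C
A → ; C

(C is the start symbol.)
{ '-', ';', 'd' }

To compute FIRST(C), examine every production with C on the left-hand side, reading each right-hand side left to right until a non-nullable symbol is reached.

FIRST sets of the other non-terminals involved (by the same procedure, iterated to a fixed point):
  FIRST(B) = { '-', ';', 'd' }

From C → B ( F:
  - B is a non-terminal: add FIRST(B) \ {ε} = { '-', ';', 'd' }
    B is not nullable, so stop

Collecting: FIRST(C) = { '-', ';', 'd' }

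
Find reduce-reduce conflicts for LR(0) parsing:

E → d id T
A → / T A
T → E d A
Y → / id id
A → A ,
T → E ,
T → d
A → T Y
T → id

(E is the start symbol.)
No reduce-reduce conflicts

Augment with E' → E and build the canonical LR(0) collection (I0 = CLOSURE({[E' → . E]}), then GOTO on every symbol after a dot until no new states appear). It has 20 states:
  I0: { [E → . d id T], [E' → . E] }  — shift
  I1: { [E' → E .] }  — accept
  I2: { [E → d . id T] }  — shift
  I3: { [E → . d id T], [E → d id . T], [T → . E ,], [T → . E d A], [T → . d], [T → . id] }  — shift
  I4: { [T → E . ,], [T → E . d A] }  — shift
  I5: { [E → d id T .] }  — reduce
  I6: { [E → d . id T], [T → d .] }  — shift, reduce
  I7: { [T → id .] }  — reduce
  I8: { [T → E , .] }  — reduce
  I9: { [A → . / T A], [A → . A ,], [A → . T Y], [E → . d id T], [T → . E ,], [T → . E d A], [T → . d], [T → . id], [T → E d . A] }  — shift
  I10: { [A → / . T A], [E → . d id T], [T → . E ,], [T → . E d A], [T → . d], [T → . id] }  — shift
  I11: { [A → A . ,], [T → E d A .] }  — shift, reduce
  I12: { [A → T . Y], [Y → . / id id] }  — shift
  I13: { [Y → / . id id] }  — shift
  I14: { [A → T Y .] }  — reduce
  I15: { [Y → / id . id] }  — shift
  I16: { [Y → / id id .] }  — reduce
  I17: { [A → A , .] }  — reduce
  I18: { [A → . / T A], [A → . A ,], [A → . T Y], [A → / T . A], [E → . d id T], [T → . E ,], [T → . E d A], [T → . d], [T → . id] }  — shift
  I19: { [A → / T A .], [A → A . ,] }  — shift, reduce

No state contains more than one complete item.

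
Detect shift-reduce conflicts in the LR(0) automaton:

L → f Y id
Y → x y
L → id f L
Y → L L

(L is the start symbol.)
A shift-reduce conflict occurs when an LR(0) state has both:
  - a complete (reduce) item [A → α .] (dot at the end), and
  - a shift item [B → β . c γ] (dot before a terminal).

Augment with L' → L and build the canonical LR(0) collection (I0 = CLOSURE({[L' → . L]}), then GOTO on every symbol after a dot until no new states appear). It has 12 states:
  I0: { [L → . f Y id], [L → . id f L], [L' → . L] }  — shift
  I1: { [L' → L .] }  — accept
  I2: { [L → . f Y id], [L → . id f L], [L → f . Y id], [Y → . L L], [Y → . x y] }  — shift
  I3: { [L → id . f L] }  — shift
  I4: { [L → . f Y id], [L → . id f L], [L → id f . L] }  — shift
  I5: { [L → id f L .] }  — reduce
  I6: { [L → . f Y id], [L → . id f L], [Y → L . L] }  — shift
  I7: { [L → f Y . id] }  — shift
  I8: { [Y → x . y] }  — shift
  I9: { [Y → x y .] }  — reduce
  I10: { [L → f Y id .] }  — reduce
  I11: { [Y → L L .] }  — reduce

No state contains both a complete item and a shift item.

Answer: No shift-reduce conflicts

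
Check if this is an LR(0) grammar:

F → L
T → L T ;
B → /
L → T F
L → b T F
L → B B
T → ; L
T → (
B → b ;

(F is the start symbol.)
No. Shift-reduce conflict between [F → L .] and [B → . /]

Augment with F' → F and build the canonical LR(0) collection (I0 = CLOSURE({[F' → . F]}), then GOTO on every symbol after a dot until no new states appear). It has 20 states:
  I0: { [B → . /], [B → . b ;], [F → . L], [F' → . F], [L → . B B], [L → . T F], [L → . b T F], [T → . (], [T → . ; L], [T → . L T ;] }  — shift
  I1: { [T → ( .] }  — reduce
  I2: { [B → / .] }  — reduce
  I3: { [B → . /], [B → . b ;], [L → . B B], [L → . T F], [L → . b T F], [T → . (], [T → . ; L], [T → . L T ;], [T → ; . L] }  — shift
  I4: { [B → . /], [B → . b ;], [L → B . B] }  — shift
  I5: { [F' → F .] }  — accept
  I6: { [B → . /], [B → . b ;], [F → L .], [L → . B B], [L → . T F], [L → . b T F], [T → . (], [T → . ; L], [T → . L T ;], [T → L . T ;] }  — shift, reduce
  I7: { [B → . /], [B → . b ;], [F → . L], [L → . B B], [L → . T F], [L → . b T F], [L → T . F], [T → . (], [T → . ; L], [T → . L T ;] }  — shift
  I8: { [B → . /], [B → . b ;], [B → b . ;], [L → . B B], [L → . T F], [L → . b T F], [L → b . T F], [T → . (], [T → . ; L], [T → . L T ;] }  — shift
  I9: { [B → . /], [B → . b ;], [B → b ; .], [L → . B B], [L → . T F], [L → . b T F], [T → . (], [T → . ; L], [T → . L T ;], [T → ; . L] }  — shift, reduce
  I10: { [B → . /], [B → . b ;], [L → . B B], [L → . T F], [L → . b T F], [T → . (], [T → . ; L], [T → . L T ;], [T → L . T ;] }  — shift
  I11: { [B → . /], [B → . b ;], [F → . L], [L → . B B], [L → . T F], [L → . b T F], [L → T . F], [L → b T . F], [T → . (], [T → . ; L], [T → . L T ;] }  — shift
  I12: { [L → T F .], [L → b T F .] }  — 2 reduces
  I13: { [B → . /], [B → . b ;], [F → . L], [L → . B B], [L → . T F], [L → . b T F], [L → T . F], [T → . (], [T → . ; L], [T → . L T ;], [T → L T . ;] }  — shift
  I14: { [B → . /], [B → . b ;], [L → . B B], [L → . T F], [L → . b T F], [T → . (], [T → . ; L], [T → . L T ;], [T → ; . L], [T → L T ; .] }  — shift, reduce
  I15: { [L → T F .] }  — reduce
  I16: { [B → . /], [B → . b ;], [L → . B B], [L → . T F], [L → . b T F], [T → . (], [T → . ; L], [T → . L T ;], [T → ; L .], [T → L . T ;] }  — shift, reduce
  I17: { [L → B B .] }  — reduce
  I18: { [B → b . ;] }  — shift
  I19: { [B → b ; .] }  — reduce

Conflict in state I6:
  Shift-reduce conflict between [F → L .] and [B → . /]
So the grammar is NOT LR(0).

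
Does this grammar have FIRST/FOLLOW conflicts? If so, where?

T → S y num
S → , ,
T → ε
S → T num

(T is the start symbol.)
Yes. T → S y num with FOLLOW(T) on { 'num' }

A FIRST/FOLLOW conflict occurs when a non-terminal N has a nullable alternative N → β (β ⇒* ε) and another alternative N → α with FIRST(α) ∩ FOLLOW(N) ≠ ∅: on such a lookahead the parser cannot decide between expanding α and letting N vanish via β.

Nullable non-terminals: T.
FIRST sets used below: FIRST(S) = { ',', 'num' }

T: nullable alternative(s) T → ε; FOLLOW(T) = { $, 'num' }
  T → S y num: FIRST \ {ε} = { ',', 'num' } — overlaps FOLLOW(T) on { 'num' }: CONFLICT
  T → ε: FIRST \ {ε} = { } — this is the only nullable alternative, skip

S has no nullable alternative, so no FIRST/FOLLOW check is needed there.

So the grammar has 1 FIRST/FOLLOW conflict (marked CONFLICT above).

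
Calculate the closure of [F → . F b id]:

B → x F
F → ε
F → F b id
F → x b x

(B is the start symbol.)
{ [F → . F b id], [F → . x b x], [F → .] }

To compute CLOSURE, for each item [A → α.Bβ] where B is a non-terminal, add [B → .γ] for all productions B → γ; repeat for the newly added items until nothing changes.

Start with: [F → . F b id]
  [F → . F b id] has the dot before F: add [F → .], [F → . x b x]
No further items can be added.

CLOSURE = { [F → . F b id], [F → . x b x], [F → .] }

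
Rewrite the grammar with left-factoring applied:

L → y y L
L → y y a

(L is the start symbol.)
Left-factoring transforms A → αβ₁ | αβ₂ into A → αA' and A' → β₁ | β₂
(α is the longest common prefix among the alternatives). Repeat until
no nonterminal has two alternatives with a common prefix.

Round 1: L has alternatives sharing prefix 'y y'. Introduce L': L → y y L'
  Add: L' → L
  Add: L' → a

No remaining common prefixes — done.

Resulting grammar:
L → y y L'
L' → L
L' → a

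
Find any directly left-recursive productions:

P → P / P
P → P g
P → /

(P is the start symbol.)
Direct left recursion occurs when N → N α for some non-terminal N (the right-hand side begins with the left-hand side itself).

P → P / P: LEFT RECURSIVE (starts with P)
P → P g: LEFT RECURSIVE (starts with P)
P → /: starts with '/'

The grammar has direct left recursion on: P.

Answer: Yes, P is left-recursive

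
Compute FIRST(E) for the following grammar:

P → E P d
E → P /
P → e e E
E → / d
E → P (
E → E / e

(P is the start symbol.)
FIRST sets of the other non-terminals involved (by the same procedure, iterated to a fixed point):
  FIRST(P) = { '/', 'e' }

From E → P /:
  - P is a non-terminal: add FIRST(P) \ {ε} = { '/', 'e' }
    P is not nullable, so stop
From E → / d:
  - '/' is a terminal: add '/' and stop
From E → P (:
  - P is a non-terminal: add FIRST(P) \ {ε} = { '/', 'e' }
    P is not nullable, so stop
From E → E / e:
  - E is the symbol being defined: contributes nothing new
    E is not nullable, so stop

Collecting: FIRST(E) = { '/', 'e' }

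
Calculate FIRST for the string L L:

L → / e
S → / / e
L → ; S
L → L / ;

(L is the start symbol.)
FIRST sets of the non-terminals involved (from the grammar, by fixed-point iteration):
  FIRST(L) = { '/', ';' }

To compute FIRST(L L), process the symbols left to right:
Symbol L is a non-terminal. Add FIRST(L) \ {ε} = { '/', ';' }
L is not nullable (ε ∉ FIRST(L)), so stop here.
FIRST(L L) = { '/', ';' }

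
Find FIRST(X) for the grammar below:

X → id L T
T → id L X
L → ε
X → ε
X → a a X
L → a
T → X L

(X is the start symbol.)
{ 'a', 'id', ε }

From X → id L T:
  - id is a terminal: add 'id' and stop
From X → ε:
  - ε-production, so ε ∈ FIRST(X)
From X → a a X:
  - a is a terminal: add 'a' and stop

Collecting: FIRST(X) = { 'a', 'id', ε }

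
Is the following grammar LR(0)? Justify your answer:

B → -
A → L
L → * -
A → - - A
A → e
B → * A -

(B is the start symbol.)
Augment with B' → B and build the canonical LR(0) collection (I0 = CLOSURE({[B' → . B]}), then GOTO on every symbol after a dot until no new states appear). It has 13 states:
  I0: { [B → . * A -], [B → . -], [B' → . B] }  — shift
  I1: { [A → . - - A], [A → . L], [A → . e], [B → * . A -], [L → . * -] }  — shift
  I2: { [B → - .] }  — reduce
  I3: { [B' → B .] }  — accept
  I4: { [L → * . -] }  — shift
  I5: { [A → - . - A] }  — shift
  I6: { [B → * A . -] }  — shift
  I7: { [A → L .] }  — reduce
  I8: { [A → e .] }  — reduce
  I9: { [B → * A - .] }  — reduce
  I10: { [A → - - . A], [A → . - - A], [A → . L], [A → . e], [L → . * -] }  — shift
  I11: { [A → - - A .] }  — reduce
  I12: { [L → * - .] }  — reduce

Every state is either a pure shift/goto state or contains exactly one complete item and nothing to shift — no conflicts. The grammar is LR(0).

Answer: Yes, the grammar is LR(0)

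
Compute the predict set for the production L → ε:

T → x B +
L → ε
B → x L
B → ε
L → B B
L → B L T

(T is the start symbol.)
PREDICT(L → ε) = (FIRST(RHS) \ {ε}) ∪ (FOLLOW(L) if ε ∈ FIRST(RHS), i.e. RHS ⇒* ε)
The right-hand side is ε (FIRST(ε) = { ε }), so the predict set is FOLLOW(L) = { '+', 'x' }
PREDICT(L → ε) = { '+', 'x' }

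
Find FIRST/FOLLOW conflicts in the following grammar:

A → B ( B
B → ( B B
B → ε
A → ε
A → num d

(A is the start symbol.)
Yes. B → '(' B B with FOLLOW(B) on { '(' }

A FIRST/FOLLOW conflict occurs when a non-terminal N has a nullable alternative N → β (β ⇒* ε) and another alternative N → α with FIRST(α) ∩ FOLLOW(N) ≠ ∅: on such a lookahead the parser cannot decide between expanding α and letting N vanish via β.

Nullable non-terminals: A, B.
FIRST sets used below: FIRST(B) = { '(', ε }

A: nullable alternative(s) A → ε; FOLLOW(A) = { $ }
  A → B ( B: FIRST \ {ε} = { '(' } — disjoint from FOLLOW(A)
  A → ε: FIRST \ {ε} = { } — this is the only nullable alternative, skip
  A → num d: FIRST \ {ε} = { 'num' } — disjoint from FOLLOW(A)

B: nullable alternative(s) B → ε; FOLLOW(B) = { $, '(' }
  B → ( B B: FIRST \ {ε} = { '(' } — overlaps FOLLOW(B) on { '(' }: CONFLICT
  B → ε: FIRST \ {ε} = { } — this is the only nullable alternative, skip

So the grammar has 1 FIRST/FOLLOW conflict (marked CONFLICT above).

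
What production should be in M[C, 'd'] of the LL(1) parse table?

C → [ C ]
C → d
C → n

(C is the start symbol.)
To find M[C, 'd'], we find productions for C where 'd' is in the predict set (PREDICT(N → α) = (FIRST(α) \ {ε}) ∪ (FOLLOW(N) if α ⇒* ε)).

C → [ C ]: PREDICT = { '[' }
C → d: PREDICT = { 'd' }
  'd' is in predict set, so this production goes in M[C, 'd']
C → n: PREDICT = { 'n' }

M[C, 'd'] = C → d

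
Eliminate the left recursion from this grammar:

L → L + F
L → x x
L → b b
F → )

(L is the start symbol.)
L → x x L'
L → b b L'
L' → + F L'
L' → ε
F → )

L is directly left-recursive. The standard transformation for
  A → A α₁ | ... | A α_m | β₁ | ... | β_n
is
  A  → β₁ A' | ... | β_n A'
  A' → α₁ A' | ... | α_m A' | ε

L → x x becomes L → x x L'
L → b b becomes L → b b L'
L → L + F becomes L' → + F L'
Add L' → ε

Productions for other non-terminals are unchanged:
  F → )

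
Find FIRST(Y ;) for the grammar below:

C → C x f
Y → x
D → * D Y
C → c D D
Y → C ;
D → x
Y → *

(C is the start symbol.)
{ '*', 'c', 'x' }

FIRST sets of the non-terminals involved (from the grammar, by fixed-point iteration):
  FIRST(Y) = { '*', 'c', 'x' }

To compute FIRST(Y ;), process the symbols left to right:
Symbol Y is a non-terminal. Add FIRST(Y) \ {ε} = { '*', 'c', 'x' }
Y is not nullable (ε ∉ FIRST(Y)), so stop here.
FIRST(Y ;) = { '*', 'c', 'x' }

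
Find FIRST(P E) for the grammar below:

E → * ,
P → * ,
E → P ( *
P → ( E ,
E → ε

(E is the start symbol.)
FIRST sets of the non-terminals involved (from the grammar, by fixed-point iteration):
  FIRST(P) = { '(', '*' }

To compute FIRST(P E), process the symbols left to right:
Symbol P is a non-terminal. Add FIRST(P) \ {ε} = { '(', '*' }
P is not nullable (ε ∉ FIRST(P)), so stop here.
FIRST(P E) = { '(', '*' }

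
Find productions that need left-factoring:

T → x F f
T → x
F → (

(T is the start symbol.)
Yes, T has productions with common prefix 'x'

Left-factoring is needed when two productions for the same non-terminal
share a common prefix on the right-hand side.

Productions for T:
  T → x F f
  T → x

Found common prefix 'x' in productions for T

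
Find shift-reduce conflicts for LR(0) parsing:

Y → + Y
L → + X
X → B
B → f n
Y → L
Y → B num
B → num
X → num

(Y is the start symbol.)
Yes — I9: [X → B .] vs [Y → B . num]

A shift-reduce conflict occurs when an LR(0) state has both:
  - a complete (reduce) item [A → α .] (dot at the end), and
  - a shift item [B → β . c γ] (dot before a terminal).

Augment with Y' → Y and build the canonical LR(0) collection (I0 = CLOSURE({[Y' → . Y]}), then GOTO on every symbol after a dot until no new states appear). It has 13 states:
  I0: { [B → . f n], [B → . num], [L → . + X], [Y → . + Y], [Y → . B num], [Y → . L], [Y' → . Y] }  — shift
  I1: { [B → . f n], [B → . num], [L → + . X], [L → . + X], [X → . B], [X → . num], [Y → + . Y], [Y → . + Y], [Y → . B num], [Y → . L] }  — shift
  I2: { [Y → B . num] }  — shift
  I3: { [Y → L .] }  — reduce
  I4: { [Y' → Y .] }  — accept
  I5: { [B → f . n] }  — shift
  I6: { [B → num .] }  — reduce
  I7: { [B → f n .] }  — reduce
  I8: { [Y → B num .] }  — reduce
  I9: { [X → B .], [Y → B . num] }  — shift, reduce
  I10: { [L → + X .] }  — reduce
  I11: { [Y → + Y .] }  — reduce
  I12: { [B → num .], [X → num .] }  — 2 reduces

I9 contains reduce item [X → B .] and shift item [Y → B . num] — shift-reduce conflict.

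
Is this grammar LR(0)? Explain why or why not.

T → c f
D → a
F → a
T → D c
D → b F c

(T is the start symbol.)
Yes, the grammar is LR(0)

Augment with T' → T and build the canonical LR(0) collection (I0 = CLOSURE({[T' → . T]}), then GOTO on every symbol after a dot until no new states appear). It has 11 states:
  I0: { [D → . a], [D → . b F c], [T → . D c], [T → . c f], [T' → . T] }  — shift
  I1: { [T → D . c] }  — shift
  I2: { [T' → T .] }  — accept
  I3: { [D → a .] }  — reduce
  I4: { [D → b . F c], [F → . a] }  — shift
  I5: { [T → c . f] }  — shift
  I6: { [T → c f .] }  — reduce
  I7: { [D → b F . c] }  — shift
  I8: { [F → a .] }  — reduce
  I9: { [D → b F c .] }  — reduce
  I10: { [T → D c .] }  — reduce

Every state is either a pure shift/goto state or contains exactly one complete item and nothing to shift — no conflicts. The grammar is LR(0).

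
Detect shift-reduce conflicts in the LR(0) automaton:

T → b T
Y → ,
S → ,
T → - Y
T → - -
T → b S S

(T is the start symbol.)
No shift-reduce conflicts

A shift-reduce conflict occurs when an LR(0) state has both:
  - a complete (reduce) item [A → α .] (dot at the end), and
  - a shift item [B → β . c γ] (dot before a terminal).

Augment with T' → T and build the canonical LR(0) collection (I0 = CLOSURE({[T' → . T]}), then GOTO on every symbol after a dot until no new states appear). It has 11 states:
  I0: { [T → . - -], [T → . - Y], [T → . b S S], [T → . b T], [T' → . T] }  — shift
  I1: { [T → - . -], [T → - . Y], [Y → . ,] }  — shift
  I2: { [T' → T .] }  — accept
  I3: { [S → . ,], [T → . - -], [T → . - Y], [T → . b S S], [T → . b T], [T → b . S S], [T → b . T] }  — shift
  I4: { [S → , .] }  — reduce
  I5: { [S → . ,], [T → b S . S] }  — shift
  I6: { [T → b T .] }  — reduce
  I7: { [T → b S S .] }  — reduce
  I8: { [Y → , .] }  — reduce
  I9: { [T → - - .] }  — reduce
  I10: { [T → - Y .] }  — reduce

No state contains both a complete item and a shift item.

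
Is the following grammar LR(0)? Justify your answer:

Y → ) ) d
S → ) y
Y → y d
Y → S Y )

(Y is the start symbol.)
Yes, the grammar is LR(0)

Augment with Y' → Y and build the canonical LR(0) collection (I0 = CLOSURE({[Y' → . Y]}), then GOTO on every symbol after a dot until no new states appear). It has 11 states:
  I0: { [S → . ) y], [Y → . ) ) d], [Y → . S Y )], [Y → . y d], [Y' → . Y] }  — shift
  I1: { [S → ) . y], [Y → ) . ) d] }  — shift
  I2: { [S → . ) y], [Y → . ) ) d], [Y → . S Y )], [Y → . y d], [Y → S . Y )] }  — shift
  I3: { [Y' → Y .] }  — accept
  I4: { [Y → y . d] }  — shift
  I5: { [Y → y d .] }  — reduce
  I6: { [Y → S Y . )] }  — shift
  I7: { [Y → S Y ) .] }  — reduce
  I8: { [Y → ) ) . d] }  — shift
  I9: { [S → ) y .] }  — reduce
  I10: { [Y → ) ) d .] }  — reduce

Every state is either a pure shift/goto state or contains exactly one complete item and nothing to shift — no conflicts. The grammar is LR(0).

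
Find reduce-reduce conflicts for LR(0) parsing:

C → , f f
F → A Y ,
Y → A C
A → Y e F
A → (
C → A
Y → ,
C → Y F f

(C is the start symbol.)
Yes — I15: [F → A Y , .] vs [Y → , .]

A reduce-reduce conflict occurs when an LR(0) state has two complete items [A → α .] and [B → β .] — both call for a reduction, and with no lookahead the parser cannot choose between them.

Augment with C' → C and build the canonical LR(0) collection (I0 = CLOSURE({[C' → . C]}), then GOTO on every symbol after a dot until no new states appear). It has 18 states:
  I0: { [A → . (], [A → . Y e F], [C → . , f f], [C → . A], [C → . Y F f], [C' → . C], [Y → . ,], [Y → . A C] }  — shift
  I1: { [A → ( .] }  — reduce
  I2: { [C → , . f f], [Y → , .] }  — shift, reduce
  I3: { [A → . (], [A → . Y e F], [C → . , f f], [C → . A], [C → . Y F f], [C → A .], [Y → . ,], [Y → . A C], [Y → A . C] }  — shift, reduce
  I4: { [C' → C .] }  — accept
  I5: { [A → . (], [A → . Y e F], [A → Y . e F], [C → Y . F f], [F → . A Y ,], [Y → . ,], [Y → . A C] }  — shift
  I6: { [Y → , .] }  — reduce
  I7: { [A → . (], [A → . Y e F], [C → . , f f], [C → . A], [C → . Y F f], [F → A . Y ,], [Y → . ,], [Y → . A C], [Y → A . C] }  — shift
  I8: { [C → Y F . f] }  — shift
  I9: { [A → Y . e F] }  — shift
  I10: { [A → . (], [A → . Y e F], [A → Y e . F], [F → . A Y ,], [Y → . ,], [Y → . A C] }  — shift
  I11: { [A → Y e F .] }  — reduce
  I12: { [C → Y F f .] }  — reduce
  I13: { [Y → A C .] }  — reduce
  I14: { [A → . (], [A → . Y e F], [A → Y . e F], [C → Y . F f], [F → . A Y ,], [F → A Y . ,], [Y → . ,], [Y → . A C] }  — shift
  I15: { [F → A Y , .], [Y → , .] }  — 2 reduces
  I16: { [C → , f . f] }  — shift
  I17: { [C → , f f .] }  — reduce

I15 contains complete items [F → A Y , .], [Y → , .] — reduce-reduce conflict.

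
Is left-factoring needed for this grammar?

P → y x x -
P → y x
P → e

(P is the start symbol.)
Left-factoring is needed when two productions for the same non-terminal
share a common prefix on the right-hand side.

Productions for P:
  P → y x x -
  P → y x
  P → e

Found common prefix 'y x' in productions for P

Answer: Yes, P has productions with common prefix 'y x'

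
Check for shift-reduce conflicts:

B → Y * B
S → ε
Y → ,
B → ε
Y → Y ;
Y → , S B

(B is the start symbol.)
Yes — I0: [B → .] vs [Y → . ,]; I4: [B → .] vs [Y → . ,]; I7: [B → .] vs [Y → . ,]

A shift-reduce conflict occurs when an LR(0) state has both:
  - a complete (reduce) item [A → α .] (dot at the end), and
  - a shift item [B → β . c γ] (dot before a terminal).

Augment with B' → B and build the canonical LR(0) collection (I0 = CLOSURE({[B' → . B]}), then GOTO on every symbol after a dot until no new states appear). It has 9 states:
  I0: { [B → . Y * B], [B → .], [B' → . B], [Y → . , S B], [Y → . ,], [Y → . Y ;] }  — shift, reduce
  I1: { [S → .], [Y → , . S B], [Y → , .] }  — 2 reduces
  I2: { [B' → B .] }  — accept
  I3: { [B → Y . * B], [Y → Y . ;] }  — shift
  I4: { [B → . Y * B], [B → .], [B → Y * . B], [Y → . , S B], [Y → . ,], [Y → . Y ;] }  — shift, reduce
  I5: { [Y → Y ; .] }  — reduce
  I6: { [B → Y * B .] }  — reduce
  I7: { [B → . Y * B], [B → .], [Y → , S . B], [Y → . , S B], [Y → . ,], [Y → . Y ;] }  — shift, reduce
  I8: { [Y → , S B .] }  — reduce

I0 contains reduce item [B → .] and shift items [Y → . ,], [Y → . , S B] — shift-reduce conflict.
I4 contains reduce item [B → .] and shift items [Y → . ,], [Y → . , S B] — shift-reduce conflict.
I7 contains reduce item [B → .] and shift items [Y → . ,], [Y → . , S B] — shift-reduce conflict.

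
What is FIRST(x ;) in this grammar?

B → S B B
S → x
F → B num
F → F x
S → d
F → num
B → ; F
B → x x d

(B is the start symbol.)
To compute FIRST(x ;), process the symbols left to right:
Symbol x is a terminal. Add 'x' and stop.
FIRST(x ;) = { 'x' }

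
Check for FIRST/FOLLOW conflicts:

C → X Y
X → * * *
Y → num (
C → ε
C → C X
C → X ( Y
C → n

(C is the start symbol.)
Yes. C → X Y with FOLLOW(C) on { '*' }; C → C X with FOLLOW(C) on { '*' }; C → X '(' Y with FOLLOW(C) on { '*' }

A FIRST/FOLLOW conflict occurs when a non-terminal N has a nullable alternative N → β (β ⇒* ε) and another alternative N → α with FIRST(α) ∩ FOLLOW(N) ≠ ∅: on such a lookahead the parser cannot decide between expanding α and letting N vanish via β.

Nullable non-terminals: C.
FIRST sets used below: FIRST(X) = { '*' }, FIRST(C) = { '*', 'n', ε }

C: nullable alternative(s) C → ε; FOLLOW(C) = { $, '*' }
  C → X Y: FIRST \ {ε} = { '*' } — overlaps FOLLOW(C) on { '*' }: CONFLICT
  C → ε: FIRST \ {ε} = { } — this is the only nullable alternative, skip
  C → C X: FIRST \ {ε} = { '*', 'n' } — overlaps FOLLOW(C) on { '*' }: CONFLICT
  C → X ( Y: FIRST \ {ε} = { '*' } — overlaps FOLLOW(C) on { '*' }: CONFLICT
  C → n: FIRST \ {ε} = { 'n' } — disjoint from FOLLOW(C)

X, Y have no nullable alternative, so no FIRST/FOLLOW check is needed there.

So the grammar has 3 FIRST/FOLLOW conflicts (marked CONFLICT above).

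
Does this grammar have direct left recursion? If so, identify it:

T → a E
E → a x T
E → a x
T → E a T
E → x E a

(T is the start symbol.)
No direct left recursion

Direct left recursion occurs when N → N α for some non-terminal N (the right-hand side begins with the left-hand side itself).

T → a E: starts with a
E → a x T: starts with a
E → a x: starts with a
T → E a T: starts with E
E → x E a: starts with x

No direct left recursion found.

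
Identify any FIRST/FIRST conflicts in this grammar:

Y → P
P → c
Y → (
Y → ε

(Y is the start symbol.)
A FIRST/FIRST conflict occurs when two productions N → α and N → β for the same non-terminal have FIRST(α) ∩ FIRST(β) ≠ ∅ (with ε ∈ FIRST of a nullable right-hand side, so two nullable alternatives also conflict).

FIRST sets of the non-terminals at (or reachable through a nullable prefix from) the front of some alternative:
  FIRST(P) = { 'c' }

Productions for Y:
  Y → P: FIRST = { 'c' }
  Y → (: FIRST = { '(' }
  Y → ε: FIRST = { ε }
P has only one production, so no FIRST/FIRST conflict is possible there.

All alternatives of each non-terminal have pairwise disjoint FIRST sets.

Answer: No FIRST/FIRST conflicts.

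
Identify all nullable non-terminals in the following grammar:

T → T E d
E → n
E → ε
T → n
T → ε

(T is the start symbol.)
{ 'E', 'T' }

A non-terminal is nullable if it can derive ε (the empty string): either it has an ε-production, or it has a production whose right-hand side consists entirely of nullable non-terminals.

ε-productions: E → ε, T → ε
So E, T are immediately nullable.
Every non-terminal is now nullable.
Nullable = { 'E', 'T' }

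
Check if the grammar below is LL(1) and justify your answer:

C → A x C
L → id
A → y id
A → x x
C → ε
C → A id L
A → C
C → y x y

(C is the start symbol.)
No. Predict set conflict for C: { 'id', 'x' }

A grammar is LL(1) if for each non-terminal N with multiple productions, the predict sets of those productions are pairwise disjoint, where PREDICT(N → α) = (FIRST(α) \ {ε}) ∪ (FOLLOW(N) if α ⇒* ε).

Relevant sets:
  FIRST(A) = { 'id', 'x', 'y', ε }
  FIRST(C) = { 'id', 'x', 'y', ε }
  FOLLOW(C) = { $, 'id', 'x' }
  FOLLOW(A) = { 'id', 'x' }

For C:
  PREDICT(C → A x C) = { 'id', 'x', 'y' }
  PREDICT(C → ε) = { $, 'id', 'x' }
  PREDICT(C → A id L) = { 'id', 'x', 'y' }
  PREDICT(C → y x y) = { 'y' }
For A:
  PREDICT(A → y id) = { 'y' }
  PREDICT(A → x x) = { 'x' }
  PREDICT(A → C) = { 'id', 'x', 'y' }
L has a single production, so nothing to check there.

Conflict found: Predict set conflict for C: { 'id', 'x' }
The grammar is NOT LL(1).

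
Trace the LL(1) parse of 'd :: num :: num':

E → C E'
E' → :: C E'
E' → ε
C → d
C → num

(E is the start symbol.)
LL(1) parsing maintains a stack (initially the start symbol over $) and the input. At each step: if the stack top is a terminal, match it against the current input token; if it is a non-terminal N, replace it with the RHS of M[N, lookahead] (the unique production whose predict set contains the lookahead).

Stack is shown with the top on the left.

Stack      Input              Action
------------------------------------
E $        d :: num :: num $  output E → C E'
C E' $     d :: num :: num $  output C → d
d E' $     d :: num :: num $  match 'd'
E' $       :: num :: num $    output E' → :: C E'
:: C E' $  :: num :: num $    match '::'
C E' $     num :: num $       output C → num
num E' $   num :: num $       match 'num'
E' $       :: num $           output E' → :: C E'
:: C E' $  :: num $           match '::'
C E' $     num $              output C → num
num E' $   num $              match 'num'
E' $       $                  output E' → ε
$          $                  accept

The string is accepted.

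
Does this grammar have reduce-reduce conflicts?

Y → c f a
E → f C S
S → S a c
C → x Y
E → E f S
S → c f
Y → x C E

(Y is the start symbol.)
A reduce-reduce conflict occurs when an LR(0) state has two complete items [A → α .] and [B → β .] — both call for a reduction, and with no lookahead the parser cannot choose between them.

Augment with Y' → Y and build the canonical LR(0) collection (I0 = CLOSURE({[Y' → . Y]}), then GOTO on every symbol after a dot until no new states appear). It has 19 states:
  I0: { [Y → . c f a], [Y → . x C E], [Y' → . Y] }  — shift
  I1: { [Y' → Y .] }  — accept
  I2: { [Y → c . f a] }  — shift
  I3: { [C → . x Y], [Y → x . C E] }  — shift
  I4: { [E → . E f S], [E → . f C S], [Y → x C . E] }  — shift
  I5: { [C → x . Y], [Y → . c f a], [Y → . x C E] }  — shift
  I6: { [C → x Y .] }  — reduce
  I7: { [E → E . f S], [Y → x C E .] }  — shift, reduce
  I8: { [C → . x Y], [E → f . C S] }  — shift
  I9: { [E → f C . S], [S → . S a c], [S → . c f] }  — shift
  I10: { [E → f C S .], [S → S . a c] }  — shift, reduce
  I11: { [S → c . f] }  — shift
  I12: { [S → c f .] }  — reduce
  I13: { [S → S a . c] }  — shift
  I14: { [S → S a c .] }  — reduce
  I15: { [E → E f . S], [S → . S a c], [S → . c f] }  — shift
  I16: { [E → E f S .], [S → S . a c] }  — shift, reduce
  I17: { [Y → c f . a] }  — shift
  I18: { [Y → c f a .] }  — reduce

No state contains more than one complete item.

Answer: No reduce-reduce conflicts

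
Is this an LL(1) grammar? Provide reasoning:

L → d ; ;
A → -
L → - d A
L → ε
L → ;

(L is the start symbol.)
Yes, the grammar is LL(1).

A grammar is LL(1) if for each non-terminal N with multiple productions, the predict sets of those productions are pairwise disjoint, where PREDICT(N → α) = (FIRST(α) \ {ε}) ∪ (FOLLOW(N) if α ⇒* ε).

Relevant sets:
  FOLLOW(L) = { $ }

For L:
  PREDICT(L → d ';' ';') = { 'd' }
  PREDICT(L → '-' d A) = { '-' }
  PREDICT(L → ε) = { $ }
  PREDICT(L → ';') = { ';' }
A has a single production, so nothing to check there.

All predict sets are disjoint. The grammar IS LL(1).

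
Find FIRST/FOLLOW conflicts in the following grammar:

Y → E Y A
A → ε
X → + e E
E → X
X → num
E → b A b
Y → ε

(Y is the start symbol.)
No FIRST/FOLLOW conflicts.

A FIRST/FOLLOW conflict occurs when a non-terminal N has a nullable alternative N → β (β ⇒* ε) and another alternative N → α with FIRST(α) ∩ FOLLOW(N) ≠ ∅: on such a lookahead the parser cannot decide between expanding α and letting N vanish via β.

Nullable non-terminals: A, Y.
FIRST sets used below: FIRST(E) = { '+', 'b', 'num' }
A has a nullable alternative but only one production, so nothing to check.

Y: nullable alternative(s) Y → ε; FOLLOW(Y) = { $ }
  Y → E Y A: FIRST \ {ε} = { '+', 'b', 'num' } — disjoint from FOLLOW(Y)
  Y → ε: FIRST \ {ε} = { } — this is the only nullable alternative, skip

E, X have no nullable alternative, so no FIRST/FOLLOW check is needed there.

No FIRST/FOLLOW conflicts found.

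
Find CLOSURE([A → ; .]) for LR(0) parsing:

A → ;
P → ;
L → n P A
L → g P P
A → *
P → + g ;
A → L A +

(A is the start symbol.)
Start with: [A → ; .]
The dot is at the end, so nothing is added.

CLOSURE = { [A → ; .] }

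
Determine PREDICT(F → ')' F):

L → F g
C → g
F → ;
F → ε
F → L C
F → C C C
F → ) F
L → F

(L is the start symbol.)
PREDICT(F → ')' F) = (FIRST(RHS) \ {ε}) ∪ (FOLLOW(F) if ε ∈ FIRST(RHS), i.e. RHS ⇒* ε)
FIRST(')' F) = { ')' }
ε ∉ FIRST(')' F), so FOLLOW(F) is not added.
PREDICT(F → ')' F) = { ')' }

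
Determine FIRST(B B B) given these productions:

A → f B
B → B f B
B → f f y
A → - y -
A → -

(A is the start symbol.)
FIRST sets of the non-terminals involved (from the grammar, by fixed-point iteration):
  FIRST(B) = { 'f' }

To compute FIRST(B B B), process the symbols left to right:
Symbol B is a non-terminal. Add FIRST(B) \ {ε} = { 'f' }
B is not nullable (ε ∉ FIRST(B)), so stop here.
FIRST(B B B) = { 'f' }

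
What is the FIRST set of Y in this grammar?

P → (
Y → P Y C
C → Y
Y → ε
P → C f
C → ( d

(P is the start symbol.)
{ '(', 'f', ε }

To compute FIRST(Y), examine every production with Y on the left-hand side, reading each right-hand side left to right until a non-nullable symbol is reached.

FIRST sets of the other non-terminals involved (by the same procedure, iterated to a fixed point):
  FIRST(P) = { '(', 'f' }

From Y → P Y C:
  - P is a non-terminal: add FIRST(P) \ {ε} = { '(', 'f' }
    P is not nullable, so stop
From Y → ε:
  - ε-production, so ε ∈ FIRST(Y)

Collecting: FIRST(Y) = { '(', 'f', ε }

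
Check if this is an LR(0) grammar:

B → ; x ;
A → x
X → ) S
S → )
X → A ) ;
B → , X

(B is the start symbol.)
A grammar is LR(0) if no state in the canonical LR(0) collection has:
  - both a shift item (dot before a terminal) and a complete item (shift-reduce conflict), or
  - two or more complete items (reduce-reduce conflict; the accept item [B' → B .] counts as a complete item here).

Augment with B' → B and build the canonical LR(0) collection (I0 = CLOSURE({[B' → . B]}), then GOTO on every symbol after a dot until no new states appear). It has 14 states:
  I0: { [B → . , X], [B → . ; x ;], [B' → . B] }  — shift
  I1: { [A → . x], [B → , . X], [X → . ) S], [X → . A ) ;] }  — shift
  I2: { [B → ; . x ;] }  — shift
  I3: { [B' → B .] }  — accept
  I4: { [B → ; x . ;] }  — shift
  I5: { [B → ; x ; .] }  — reduce
  I6: { [S → . )], [X → ) . S] }  — shift
  I7: { [X → A . ) ;] }  — shift
  I8: { [B → , X .] }  — reduce
  I9: { [A → x .] }  — reduce
  I10: { [X → A ) . ;] }  — shift
  I11: { [X → A ) ; .] }  — reduce
  I12: { [S → ) .] }  — reduce
  I13: { [X → ) S .] }  — reduce

Every state is either a pure shift/goto state or contains exactly one complete item and nothing to shift — no conflicts. The grammar is LR(0).

Answer: Yes, the grammar is LR(0)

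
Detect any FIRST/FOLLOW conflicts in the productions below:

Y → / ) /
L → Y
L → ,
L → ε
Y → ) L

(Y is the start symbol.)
A FIRST/FOLLOW conflict occurs when a non-terminal N has a nullable alternative N → β (β ⇒* ε) and another alternative N → α with FIRST(α) ∩ FOLLOW(N) ≠ ∅: on such a lookahead the parser cannot decide between expanding α and letting N vanish via β.

Nullable non-terminals: L.
FIRST sets used below: FIRST(Y) = { ')', '/' }

L: nullable alternative(s) L → ε; FOLLOW(L) = { $ }
  L → Y: FIRST \ {ε} = { ')', '/' } — disjoint from FOLLOW(L)
  L → ,: FIRST \ {ε} = { ',' } — disjoint from FOLLOW(L)
  L → ε: FIRST \ {ε} = { } — this is the only nullable alternative, skip

Y has no nullable alternative, so no FIRST/FOLLOW check is needed there.

No FIRST/FOLLOW conflicts found.

Answer: No FIRST/FOLLOW conflicts.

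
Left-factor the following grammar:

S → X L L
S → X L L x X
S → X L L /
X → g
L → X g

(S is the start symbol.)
S → X L L S'
S' → ε
S' → x X
S' → /
X → g
L → X g

Left-factoring transforms A → αβ₁ | αβ₂ into A → αA' and A' → β₁ | β₂
(α is the longest common prefix among the alternatives). Repeat until
no nonterminal has two alternatives with a common prefix.

Round 1: S has alternatives sharing prefix 'X L L'. Introduce S': S → X L L S'
  Add: S' → ε
  Add: S' → x X
  Add: S' → /

No remaining common prefixes — done.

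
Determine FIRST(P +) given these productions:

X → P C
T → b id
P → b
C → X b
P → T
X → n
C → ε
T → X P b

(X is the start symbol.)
FIRST sets of the non-terminals involved (from the grammar, by fixed-point iteration):
  FIRST(P) = { 'b', 'n' }

To compute FIRST(P +), process the symbols left to right:
Symbol P is a non-terminal. Add FIRST(P) \ {ε} = { 'b', 'n' }
P is not nullable (ε ∉ FIRST(P)), so stop here.
FIRST(P +) = { 'b', 'n' }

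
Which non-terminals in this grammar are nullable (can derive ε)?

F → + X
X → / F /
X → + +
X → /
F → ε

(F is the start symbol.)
{ 'F' }

A non-terminal is nullable if it can derive ε (the empty string): either it has an ε-production, or it has a production whose right-hand side consists entirely of nullable non-terminals.

ε-productions: F → ε
So F is immediately nullable.
No further non-terminal can be added: every production for the remaining non-terminals contains a terminal or a non-nullable non-terminal.
Nullable = { 'F' }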